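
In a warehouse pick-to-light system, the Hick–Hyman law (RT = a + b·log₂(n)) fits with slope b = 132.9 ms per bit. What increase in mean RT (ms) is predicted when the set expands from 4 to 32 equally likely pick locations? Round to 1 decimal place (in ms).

398.7 ms

Only the slope matters, since a is common to both: ΔRT = b·log₂(n₂/n₁).
log₂(32) − log₂(4) = log₂(32/4) = log₂(8) = 3.
ΔRT = 132.9 × 3.0000 = 398.700 ms.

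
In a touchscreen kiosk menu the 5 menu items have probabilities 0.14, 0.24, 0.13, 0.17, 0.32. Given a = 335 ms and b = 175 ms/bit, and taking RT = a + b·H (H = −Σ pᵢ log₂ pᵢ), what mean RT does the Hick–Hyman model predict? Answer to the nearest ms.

726 ms

Entropy contributions −pᵢ log₂ pᵢ: 0.3971, 0.4941, 0.3826, 0.4346, 0.5260; sum H = 2.2345 bits.
RT = a + bH = 335 + 175·2.2345 = 726.04 ms.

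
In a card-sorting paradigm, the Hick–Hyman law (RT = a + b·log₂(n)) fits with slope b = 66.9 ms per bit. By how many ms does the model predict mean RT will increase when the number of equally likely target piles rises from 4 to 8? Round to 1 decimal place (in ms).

ΔRT = (a + b log₂ n₂) − (a + b log₂ n₁) = b·(log₂ n₂ − log₂ n₁).
log₂(8) − log₂(4) = log₂(8/4) = log₂(2) = 1.
ΔRT = 66.9 × 1.0000 = 66.900 ms.

66.9 ms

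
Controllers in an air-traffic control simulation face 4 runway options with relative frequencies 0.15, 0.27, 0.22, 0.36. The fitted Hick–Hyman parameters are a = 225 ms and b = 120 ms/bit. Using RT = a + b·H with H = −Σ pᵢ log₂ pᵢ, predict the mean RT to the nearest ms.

457 ms

H = 0.15·log₂(1/0.15) + 0.27·log₂(1/0.27) + 0.22·log₂(1/0.22) + 0.36·log₂(1/0.36) = 1.9318 bits.
RT = 225 + 120 × 1.9318 = 456.81 ms.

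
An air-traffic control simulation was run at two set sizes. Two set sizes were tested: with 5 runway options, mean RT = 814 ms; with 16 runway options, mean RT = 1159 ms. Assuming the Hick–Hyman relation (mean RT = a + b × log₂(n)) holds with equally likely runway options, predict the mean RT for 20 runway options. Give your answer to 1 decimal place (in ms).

Solve the two-equation system in a and b:
  b = (1159 − 814) / (log₂ 16 − log₂ 5) = 345 / (4 − 2.3219) = 205.593 ms/bit
  a = 814 − 205.593 × 2.3219 = 336.628 ms
Then RT(20) = 336.628 + 205.593 × log₂ 20 = 336.628 + 205.593 × 4.3219 ≈ 1225.186 ms.

1225.2 ms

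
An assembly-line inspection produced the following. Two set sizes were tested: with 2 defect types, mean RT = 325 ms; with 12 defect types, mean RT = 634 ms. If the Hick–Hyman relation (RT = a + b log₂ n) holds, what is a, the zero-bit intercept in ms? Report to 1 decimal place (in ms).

205.5 ms

Slope: b = (634 − 325) / (log₂ 12 − log₂ 2) = 309/2.5850 = 119.538 ms/bit.
a = RT₁ − b·log₂ n₁ = 325 − 119.538 × 1 = 205.462 ms.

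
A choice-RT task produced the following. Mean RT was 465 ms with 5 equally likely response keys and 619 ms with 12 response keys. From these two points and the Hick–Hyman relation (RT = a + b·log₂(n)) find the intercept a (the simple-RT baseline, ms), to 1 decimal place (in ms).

181.9 ms

b = (RT₂ − RT₁)/(log₂ n₂ − log₂ n₁) = (619 − 465)/(3.5850 − 2.3219) = 121.929 ms/bit.
a = RT₁ − b·log₂ n₁ = 465 − 121.929 × 2.3219 = 181.891 ms.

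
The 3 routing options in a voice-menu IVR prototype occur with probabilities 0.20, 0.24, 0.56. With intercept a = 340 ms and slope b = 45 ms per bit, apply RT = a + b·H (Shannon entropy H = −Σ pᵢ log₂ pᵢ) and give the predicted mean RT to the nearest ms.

H = 0.20·log₂(1/0.20) + 0.24·log₂(1/0.24) + 0.56·log₂(1/0.56) = 1.4270 bits.
RT = 340 + 45 × 1.4270 = 404.21 ms.

404 ms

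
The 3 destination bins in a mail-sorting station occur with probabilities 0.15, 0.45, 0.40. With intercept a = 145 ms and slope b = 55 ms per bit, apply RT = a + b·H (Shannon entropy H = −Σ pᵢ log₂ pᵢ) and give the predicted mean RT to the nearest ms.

H = 0.15·log₂(1/0.15) + 0.45·log₂(1/0.45) + 0.40·log₂(1/0.40) = 1.4577 bits.
RT = 145 + 55 × 1.4577 = 225.17 ms.

225 ms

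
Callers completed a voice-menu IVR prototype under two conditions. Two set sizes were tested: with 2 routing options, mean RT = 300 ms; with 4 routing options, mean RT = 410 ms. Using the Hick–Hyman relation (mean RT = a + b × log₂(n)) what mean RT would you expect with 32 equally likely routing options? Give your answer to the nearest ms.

Fit slope and intercept:
  b = (410 − 300) / (log₂ 4 − log₂ 2) = 110 / (2 − 1) = 110 ms/bit
  a = 300 − 110 × 1 = 190 ms
Then RT(32) = 190 + 110 × log₂ 32 = 190 + 110 × 5 ≈ 740.000 ms.

740 ms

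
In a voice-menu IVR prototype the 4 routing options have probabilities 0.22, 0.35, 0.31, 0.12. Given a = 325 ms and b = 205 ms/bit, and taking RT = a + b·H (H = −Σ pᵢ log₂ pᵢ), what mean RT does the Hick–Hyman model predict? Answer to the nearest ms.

Entropy contributions −pᵢ log₂ pᵢ: 0.4806, 0.5301, 0.5238, 0.3671; sum H = 1.9015 bits.
RT = a + bH = 325 + 205·1.9015 = 714.81 ms.

715 ms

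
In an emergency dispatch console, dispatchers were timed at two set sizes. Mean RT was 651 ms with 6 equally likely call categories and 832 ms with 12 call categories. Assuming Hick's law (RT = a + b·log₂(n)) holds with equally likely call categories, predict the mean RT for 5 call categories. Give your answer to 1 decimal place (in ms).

603.4 ms

Solve the two-equation system in a and b:
  b = (832 − 651) / (log₂ 12 − log₂ 6) = 181 / (3.5850 − 2.5850) = 181.000 ms/bit
  a = 651 − 181.000 × 2.5850 = 183.122 ms
Then RT(5) = 183.122 + 181.000 × log₂ 5 = 183.122 + 181.000 × 2.3219 ≈ 603.391 ms.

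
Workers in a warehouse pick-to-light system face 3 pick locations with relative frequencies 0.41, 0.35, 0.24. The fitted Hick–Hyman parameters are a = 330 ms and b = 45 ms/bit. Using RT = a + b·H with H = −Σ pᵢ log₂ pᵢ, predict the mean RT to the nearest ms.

Entropy contributions −pᵢ log₂ pᵢ: 0.5274, 0.5301, 0.4941; sum H = 1.5516 bits.
RT = a + bH = 330 + 45·1.5516 = 399.82 ms.

400 ms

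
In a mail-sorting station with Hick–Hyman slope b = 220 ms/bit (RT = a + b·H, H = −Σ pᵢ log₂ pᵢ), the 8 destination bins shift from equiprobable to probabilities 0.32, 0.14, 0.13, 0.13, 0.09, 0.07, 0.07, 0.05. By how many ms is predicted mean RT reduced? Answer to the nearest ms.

The RT saving is b·ΔH. Equiprobable H₀ = log₂(8) = 3.0000 bits; with the given probabilities H = 2.7543 bits.
b·(H₀ − H) = 220 × (3.0000 − 2.7543) = 54.06 ms.

54 ms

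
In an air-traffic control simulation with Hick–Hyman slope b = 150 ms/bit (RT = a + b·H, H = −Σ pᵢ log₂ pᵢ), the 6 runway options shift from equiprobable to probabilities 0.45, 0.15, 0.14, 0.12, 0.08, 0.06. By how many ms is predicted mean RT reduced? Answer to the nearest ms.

54 ms

Equiprobable entropy H₀ = log₂ 6 = 2.5850 bits.
Skewed entropy H = −Σ pᵢ log₂ pᵢ = 2.2282 bits.
ΔRT = b·(H₀ − H) = 150 × 0.3568 = 53.52 ms.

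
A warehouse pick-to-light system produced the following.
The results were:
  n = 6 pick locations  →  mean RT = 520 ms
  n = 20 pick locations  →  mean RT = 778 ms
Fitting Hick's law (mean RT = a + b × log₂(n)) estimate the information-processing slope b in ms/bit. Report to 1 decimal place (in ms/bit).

148.5 ms/bit

The slope on a log₂ axis is (778 − 520) / (4.3219 − 2.5850) = 148.535 ms/bit.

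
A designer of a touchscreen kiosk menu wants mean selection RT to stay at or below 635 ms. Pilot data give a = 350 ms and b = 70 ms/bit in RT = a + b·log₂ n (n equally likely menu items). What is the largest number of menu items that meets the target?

Information budget: (635 − 350)/70 = 4.0714 bits, so n ≤ 2^4.0714 = 16.812 → at most 16.

16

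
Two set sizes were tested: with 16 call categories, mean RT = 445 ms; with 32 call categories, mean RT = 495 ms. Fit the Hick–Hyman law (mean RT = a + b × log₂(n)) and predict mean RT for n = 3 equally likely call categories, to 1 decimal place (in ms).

324.2 ms

RT is linear in log₂ n, so two points fix the line:
  b = (495 − 445) / (log₂ 32 − log₂ 16) = 50 / (5 − 4) = 50.000 ms/bit
  a = 445 − 50.000 × 4 = 245.000 ms
Then RT(3) = 245.000 + 50.000 × log₂ 3 = 245.000 + 50.000 × 1.5850 ≈ 324.248 ms.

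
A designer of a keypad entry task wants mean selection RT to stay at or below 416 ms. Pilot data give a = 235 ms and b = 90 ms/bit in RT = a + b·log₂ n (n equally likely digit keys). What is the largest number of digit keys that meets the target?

Set 235 + 90·log₂ n ≤ 416 → log₂ n ≤ (416 − 235)/90 = 2.0111.
So n ≤ 2^2.0111 = 4.031; the largest integer n is 4.

4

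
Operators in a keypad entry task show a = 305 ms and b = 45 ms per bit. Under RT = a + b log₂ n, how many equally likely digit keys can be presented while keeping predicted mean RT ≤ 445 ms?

8

45·log₂ n ≤ 445 − 305 = 140, giving log₂ n ≤ 3.1111 and n ≤ 8.640. The largest whole number is 8.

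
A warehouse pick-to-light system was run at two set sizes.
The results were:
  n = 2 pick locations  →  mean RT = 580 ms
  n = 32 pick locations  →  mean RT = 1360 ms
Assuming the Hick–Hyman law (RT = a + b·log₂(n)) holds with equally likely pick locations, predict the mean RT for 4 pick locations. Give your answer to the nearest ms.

RT is linear in log₂ n, so two points fix the line:
  b = (1360 − 580) / (log₂ 32 − log₂ 2) = 780 / (5 − 1) = 195 ms/bit
  a = 580 − 195 × 1 = 385 ms
Then RT(4) = 385 + 195 × log₂ 4 = 385 + 195 × 2 ≈ 775.000 ms.

775 ms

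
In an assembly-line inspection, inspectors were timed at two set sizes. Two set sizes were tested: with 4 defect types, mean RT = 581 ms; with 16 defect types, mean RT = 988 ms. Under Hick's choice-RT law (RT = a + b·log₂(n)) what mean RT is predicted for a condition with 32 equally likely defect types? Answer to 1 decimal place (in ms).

1191.5 ms

With log₂ n on the abscissa the relation is linear; from the two conditions:
  b = (988 − 581) / (log₂ 16 − log₂ 4) = 407 / (4 − 2) = 203.500 ms/bit
  a = 581 − 203.500 × 2 = 174.000 ms
Then RT(32) = 174.000 + 203.500 × log₂ 32 = 174.000 + 203.500 × 5 ≈ 1191.500 ms.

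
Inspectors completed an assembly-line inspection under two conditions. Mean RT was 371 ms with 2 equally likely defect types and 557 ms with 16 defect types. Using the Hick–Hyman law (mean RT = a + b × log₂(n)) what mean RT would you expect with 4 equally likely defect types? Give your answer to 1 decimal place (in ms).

433.0 ms

With log₂ n on the abscissa the relation is linear; from the two conditions:
  b = (557 − 371) / (log₂ 16 − log₂ 2) = 186 / (4 − 1) = 62.000 ms/bit
  a = 371 − 62.000 × 1 = 309.000 ms
Then RT(4) = 309.000 + 62.000 × log₂ 4 = 309.000 + 62.000 × 2 ≈ 433.000 ms.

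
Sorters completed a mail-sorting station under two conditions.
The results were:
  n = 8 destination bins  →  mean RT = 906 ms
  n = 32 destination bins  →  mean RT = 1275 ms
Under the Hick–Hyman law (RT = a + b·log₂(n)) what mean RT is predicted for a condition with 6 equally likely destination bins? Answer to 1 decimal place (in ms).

With log₂ n on the abscissa the relation is linear; from the two conditions:
  b = (1275 − 906) / (log₂ 32 − log₂ 8) = 369 / (5 − 3) = 184.500 ms/bit
  a = 906 − 184.500 × 3 = 352.500 ms
Then RT(6) = 352.500 + 184.500 × log₂ 6 = 352.500 + 184.500 × 2.5850 ≈ 829.426 ms.

829.4 ms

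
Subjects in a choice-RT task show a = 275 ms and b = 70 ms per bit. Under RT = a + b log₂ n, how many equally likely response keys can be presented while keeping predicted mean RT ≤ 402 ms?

70·log₂ n ≤ 402 − 275 = 127, giving log₂ n ≤ 1.8143 and n ≤ 3.517. The largest whole number is 3.

3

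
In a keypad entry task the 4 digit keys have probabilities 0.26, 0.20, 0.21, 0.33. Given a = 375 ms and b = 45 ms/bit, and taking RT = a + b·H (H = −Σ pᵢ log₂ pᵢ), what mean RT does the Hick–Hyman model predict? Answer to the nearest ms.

464 ms

H = 0.26·log₂(1/0.26) + 0.20·log₂(1/0.20) + 0.21·log₂(1/0.21) + 0.33·log₂(1/0.33) = 1.9703 bits.
RT = 375 + 45 × 1.9703 = 463.66 ms.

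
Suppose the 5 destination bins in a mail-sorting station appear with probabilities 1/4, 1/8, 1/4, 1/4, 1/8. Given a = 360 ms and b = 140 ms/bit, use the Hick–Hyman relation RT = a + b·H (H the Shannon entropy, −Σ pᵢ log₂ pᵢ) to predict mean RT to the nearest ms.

H = −Σ pᵢ log₂ pᵢ = 0.25·2 + 0.125·3 + 0.25·2 + 0.25·2 + 0.125·3 = 2.250 bits.
RT = 360 + 140 × 2.250 = 675.00 ms.

675 ms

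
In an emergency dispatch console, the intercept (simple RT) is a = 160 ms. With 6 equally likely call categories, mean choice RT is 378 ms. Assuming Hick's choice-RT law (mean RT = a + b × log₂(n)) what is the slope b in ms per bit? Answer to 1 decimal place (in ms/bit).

84.3 ms/bit

b = (378 − 160) / log₂(6) = 218 / 2.5850 = 84.334 ms/bit.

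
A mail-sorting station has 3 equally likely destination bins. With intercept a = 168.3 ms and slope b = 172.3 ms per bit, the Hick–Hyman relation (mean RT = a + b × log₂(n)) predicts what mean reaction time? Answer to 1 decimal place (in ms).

441.4 ms

log₂(3) = 1.5850 bits, so RT = 168.3 + 172.3 × 1.5850 ≈ 441.389 ms.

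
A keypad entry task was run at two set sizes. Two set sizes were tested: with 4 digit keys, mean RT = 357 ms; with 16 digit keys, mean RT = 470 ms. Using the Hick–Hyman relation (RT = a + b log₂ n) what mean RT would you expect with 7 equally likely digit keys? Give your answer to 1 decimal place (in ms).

With log₂ n on the abscissa the relation is linear; from the two conditions:
  b = (470 − 357) / (log₂ 16 − log₂ 4) = 113 / (4 − 2) = 56.500 ms/bit
  a = 357 − 56.500 × 2 = 244.000 ms
Then RT(7) = 244.000 + 56.500 × log₂ 7 = 244.000 + 56.500 × 2.8074 ≈ 402.616 ms.

402.6 ms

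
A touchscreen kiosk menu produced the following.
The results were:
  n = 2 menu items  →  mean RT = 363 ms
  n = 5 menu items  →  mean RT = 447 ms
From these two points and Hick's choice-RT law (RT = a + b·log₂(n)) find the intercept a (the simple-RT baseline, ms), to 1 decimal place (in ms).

Slope: b = (447 − 363) / (log₂ 5 − log₂ 2) = 84/1.3219 = 63.544 ms/bit.
Intercept: a = 363 − 63.544·log₂(2) = 299.456 ms.

299.5 ms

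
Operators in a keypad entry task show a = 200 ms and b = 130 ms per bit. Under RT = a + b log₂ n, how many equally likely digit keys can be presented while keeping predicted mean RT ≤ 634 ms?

10

Set 200 + 130·log₂ n ≤ 634 → log₂ n ≤ (634 − 200)/130 = 3.3385.
So n ≤ 2^3.3385 = 10.115; the largest integer n is 10.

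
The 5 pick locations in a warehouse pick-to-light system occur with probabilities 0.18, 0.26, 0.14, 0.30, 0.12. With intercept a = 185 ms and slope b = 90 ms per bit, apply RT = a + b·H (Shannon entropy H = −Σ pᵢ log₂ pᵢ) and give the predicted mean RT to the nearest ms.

386 ms

H = 0.18·log₂(1/0.18) + 0.26·log₂(1/0.26) + 0.14·log₂(1/0.14) + 0.30·log₂(1/0.30) + 0.12·log₂(1/0.12) = 2.2359 bits.
RT = 185 + 90 × 2.2359 = 386.23 ms.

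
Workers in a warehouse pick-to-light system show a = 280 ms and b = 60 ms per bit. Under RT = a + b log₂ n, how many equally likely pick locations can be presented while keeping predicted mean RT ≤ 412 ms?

Information budget: (412 − 280)/60 = 2.2000 bits, so n ≤ 2^2.2000 = 4.595 → at most 4.

4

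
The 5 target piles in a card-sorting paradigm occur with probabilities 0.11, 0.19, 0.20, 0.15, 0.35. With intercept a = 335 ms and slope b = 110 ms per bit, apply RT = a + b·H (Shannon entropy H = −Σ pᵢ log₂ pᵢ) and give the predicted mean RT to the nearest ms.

Entropy contributions −pᵢ log₂ pᵢ: 0.3503, 0.4552, 0.4644, 0.4105, 0.5301; sum H = 2.2105 bits.
RT = a + bH = 335 + 110·2.2105 = 578.16 ms.

578 ms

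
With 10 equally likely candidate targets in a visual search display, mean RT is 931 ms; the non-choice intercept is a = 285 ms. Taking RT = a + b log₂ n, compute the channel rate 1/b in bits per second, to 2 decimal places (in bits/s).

5.14 bits/s

b = (931 − 285)/log₂ 10 = 646/3.3219 = 194.465 ms per bit = 0.19447 s/bit; the reciprocal is 5.142 bits/s.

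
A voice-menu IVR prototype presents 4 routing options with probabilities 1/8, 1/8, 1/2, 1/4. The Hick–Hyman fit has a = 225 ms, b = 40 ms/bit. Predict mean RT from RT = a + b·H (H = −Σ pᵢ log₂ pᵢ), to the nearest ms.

H = −Σ pᵢ log₂ pᵢ = 0.125·3 + 0.125·3 + 0.5·1 + 0.25·2 = 1.750 bits.
RT = 225 + 40 × 1.750 = 295.00 ms.

295 ms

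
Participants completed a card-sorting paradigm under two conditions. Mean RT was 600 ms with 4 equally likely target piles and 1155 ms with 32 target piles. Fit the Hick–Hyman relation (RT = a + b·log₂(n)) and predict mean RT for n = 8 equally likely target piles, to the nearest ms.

Fit slope and intercept:
  b = (1155 − 600) / (log₂ 32 − log₂ 4) = 555 / (5 − 2) = 185 ms/bit
  a = 600 − 185 × 2 = 230 ms
Then RT(8) = 230 + 185 × log₂ 8 = 230 + 185 × 3 ≈ 785.000 ms.

785 ms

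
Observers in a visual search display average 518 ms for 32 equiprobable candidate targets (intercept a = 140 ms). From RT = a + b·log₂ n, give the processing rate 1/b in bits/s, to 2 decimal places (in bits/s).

b = (518 − 140)/log₂ 32 = 378/5 = 75.600 ms per bit = 0.07560 s/bit; the reciprocal is 13.228 bits/s.

13.23 bits/s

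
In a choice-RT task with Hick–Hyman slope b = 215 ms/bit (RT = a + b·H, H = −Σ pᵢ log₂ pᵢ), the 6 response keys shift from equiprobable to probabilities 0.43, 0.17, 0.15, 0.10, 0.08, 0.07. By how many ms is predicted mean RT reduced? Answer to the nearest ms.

70 ms

Equiprobable entropy H₀ = log₂ 6 = 2.5850 bits.
Skewed entropy H = −Σ pᵢ log₂ pᵢ = 2.2610 bits.
ΔRT = b·(H₀ − H) = 215 × 0.3240 = 69.66 ms.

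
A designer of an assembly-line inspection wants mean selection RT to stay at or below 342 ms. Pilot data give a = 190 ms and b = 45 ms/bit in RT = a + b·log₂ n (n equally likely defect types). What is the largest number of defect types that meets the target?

10

Information budget: (342 − 190)/45 = 3.3778 bits, so n ≤ 2^3.3778 = 10.395 → at most 10.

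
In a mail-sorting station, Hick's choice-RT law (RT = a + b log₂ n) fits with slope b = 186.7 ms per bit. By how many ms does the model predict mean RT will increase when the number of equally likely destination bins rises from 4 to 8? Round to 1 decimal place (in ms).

Only the slope matters, since a is common to both: ΔRT = b·log₂(n₂/n₁).
log₂(8) − log₂(4) = log₂(8/4) = log₂(2) = 1.
ΔRT = 186.7 × 1.0000 = 186.700 ms.

186.7 ms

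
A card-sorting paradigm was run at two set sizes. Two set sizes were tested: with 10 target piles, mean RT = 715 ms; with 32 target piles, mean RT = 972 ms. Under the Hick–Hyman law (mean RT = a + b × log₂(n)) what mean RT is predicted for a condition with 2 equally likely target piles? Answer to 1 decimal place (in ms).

359.4 ms

With log₂ n on the abscissa the relation is linear; from the two conditions:
  b = (972 − 715) / (log₂ 32 − log₂ 10) = 257 / (5 − 3.3219) = 153.152 ms/bit
  a = 715 − 153.152 × 3.3219 = 206.240 ms
Then RT(2) = 206.240 + 153.152 × log₂ 2 = 206.240 + 153.152 × 1 ≈ 359.392 ms.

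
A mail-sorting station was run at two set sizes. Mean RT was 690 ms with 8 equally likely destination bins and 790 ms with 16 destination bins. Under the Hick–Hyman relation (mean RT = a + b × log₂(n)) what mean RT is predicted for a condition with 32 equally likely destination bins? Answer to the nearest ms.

Fit slope and intercept:
  b = (790 − 690) / (log₂ 16 − log₂ 8) = 100 / (4 − 3) = 100 ms/bit
  a = 690 − 100 × 3 = 390 ms
Then RT(32) = 390 + 100 × log₂ 32 = 390 + 100 × 5 ≈ 890.000 ms.

890 ms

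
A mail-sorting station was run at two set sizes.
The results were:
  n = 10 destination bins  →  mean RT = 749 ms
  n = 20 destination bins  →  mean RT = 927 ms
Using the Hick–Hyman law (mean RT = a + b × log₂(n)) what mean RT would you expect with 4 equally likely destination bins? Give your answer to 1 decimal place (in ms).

RT is linear in log₂ n, so two points fix the line:
  b = (927 − 749) / (log₂ 20 − log₂ 10) = 178 / (4.3219 − 3.3219) = 178.000 ms/bit
  a = 749 − 178.000 × 3.3219 = 157.697 ms
Then RT(4) = 157.697 + 178.000 × log₂ 4 = 157.697 + 178.000 × 2 ≈ 513.697 ms.

513.7 ms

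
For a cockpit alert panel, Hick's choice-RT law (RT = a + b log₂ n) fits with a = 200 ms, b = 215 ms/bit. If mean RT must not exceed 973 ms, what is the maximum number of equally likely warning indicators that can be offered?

Information budget: (973 − 200)/215 = 3.5953 bits, so n ≤ 2^3.5953 = 12.087 → at most 12.

12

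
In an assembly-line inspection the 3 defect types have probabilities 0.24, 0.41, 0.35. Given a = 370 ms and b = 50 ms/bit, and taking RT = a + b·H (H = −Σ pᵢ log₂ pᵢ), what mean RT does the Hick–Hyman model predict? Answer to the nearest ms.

Entropy contributions −pᵢ log₂ pᵢ: 0.4941, 0.5274, 0.5301; sum H = 1.5516 bits.
RT = a + bH = 370 + 50·1.5516 = 447.58 ms.

448 ms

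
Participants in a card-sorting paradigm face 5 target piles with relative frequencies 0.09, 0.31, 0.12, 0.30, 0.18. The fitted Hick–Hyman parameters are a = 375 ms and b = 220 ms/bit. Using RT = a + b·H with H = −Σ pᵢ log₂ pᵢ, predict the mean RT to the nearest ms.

Entropy contributions −pᵢ log₂ pᵢ: 0.3127, 0.5238, 0.3671, 0.5211, 0.4453; sum H = 2.1699 bits.
RT = a + bH = 375 + 220·2.1699 = 852.38 ms.

852 ms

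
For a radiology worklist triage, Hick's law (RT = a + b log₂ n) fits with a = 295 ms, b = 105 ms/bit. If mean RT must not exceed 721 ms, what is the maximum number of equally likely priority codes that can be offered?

Information budget: (721 − 295)/105 = 4.0571 bits, so n ≤ 2^4.0571 = 16.646 → at most 16.

16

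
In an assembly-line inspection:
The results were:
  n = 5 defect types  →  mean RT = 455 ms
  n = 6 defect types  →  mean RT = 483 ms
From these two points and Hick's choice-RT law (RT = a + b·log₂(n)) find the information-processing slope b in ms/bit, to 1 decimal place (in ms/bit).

106.4 ms/bit

Slope: b = (483 − 455) / (log₂ 6 − log₂ 5) = 28/0.2630 = 106.450 ms/bit.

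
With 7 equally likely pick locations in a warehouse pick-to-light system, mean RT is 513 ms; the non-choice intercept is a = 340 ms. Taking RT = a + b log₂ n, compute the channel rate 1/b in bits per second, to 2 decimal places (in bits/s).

16.23 bits/s

Choice component = 513 − 340 = 173 ms over log₂(7) = 2.8074 bits.
b = 173 / 2.8074 = 61.624 ms/bit, so 1/b = 16.227 bits/s.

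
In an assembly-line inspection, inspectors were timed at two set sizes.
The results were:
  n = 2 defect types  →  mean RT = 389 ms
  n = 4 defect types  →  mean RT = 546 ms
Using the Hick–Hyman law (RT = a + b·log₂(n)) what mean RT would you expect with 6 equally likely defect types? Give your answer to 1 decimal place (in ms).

Fit slope and intercept:
  b = (546 − 389) / (log₂ 4 − log₂ 2) = 157 / (2 − 1) = 157.000 ms/bit
  a = 389 − 157.000 × 1 = 232.000 ms
Then RT(6) = 232.000 + 157.000 × log₂ 6 = 232.000 + 157.000 × 2.5850 ≈ 637.839 ms.

637.8 ms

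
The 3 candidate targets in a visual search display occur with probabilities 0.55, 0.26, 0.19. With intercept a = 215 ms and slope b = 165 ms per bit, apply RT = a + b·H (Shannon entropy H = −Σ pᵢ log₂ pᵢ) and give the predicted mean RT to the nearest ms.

452 ms

Entropy contributions −pᵢ log₂ pᵢ: 0.4744, 0.5053, 0.4552; sum H = 1.4349 bits.
RT = a + bH = 215 + 165·1.4349 = 451.76 ms.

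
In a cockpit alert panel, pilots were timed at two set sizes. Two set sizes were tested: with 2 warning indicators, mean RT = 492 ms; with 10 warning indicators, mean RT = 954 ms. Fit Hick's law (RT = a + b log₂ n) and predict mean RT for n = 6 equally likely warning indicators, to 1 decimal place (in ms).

With log₂ n on the abscissa the relation is linear; from the two conditions:
  b = (954 − 492) / (log₂ 10 − log₂ 2) = 462 / (3.3219 − 1) = 198.973 ms/bit
  a = 492 − 198.973 × 1 = 293.027 ms
Then RT(6) = 293.027 + 198.973 × log₂ 6 = 293.027 + 198.973 × 2.5850 ≈ 807.364 ms.

807.4 ms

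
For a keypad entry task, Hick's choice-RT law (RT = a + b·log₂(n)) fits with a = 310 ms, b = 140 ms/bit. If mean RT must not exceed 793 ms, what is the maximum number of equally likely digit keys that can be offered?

Information budget: (793 − 310)/140 = 3.4500 bits, so n ≤ 2^3.4500 = 10.928 → at most 10.

10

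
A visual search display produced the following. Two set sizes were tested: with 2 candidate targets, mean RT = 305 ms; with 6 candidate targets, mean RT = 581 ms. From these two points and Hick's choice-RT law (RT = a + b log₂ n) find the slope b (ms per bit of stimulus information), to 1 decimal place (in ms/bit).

174.1 ms/bit

Slope: b = (581 − 305) / (log₂ 6 − log₂ 2) = 276/1.5850 = 174.137 ms/bit.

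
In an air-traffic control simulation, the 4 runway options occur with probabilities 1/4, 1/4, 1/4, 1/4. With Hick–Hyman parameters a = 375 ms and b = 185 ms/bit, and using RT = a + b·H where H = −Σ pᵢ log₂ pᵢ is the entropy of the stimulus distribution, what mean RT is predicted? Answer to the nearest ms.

Each term −pᵢ log₂ pᵢ: 0.25·2 + 0.25·2 + 0.25·2 + 0.25·2; summed, H = 2.000 bits.
Mean RT = a + bH = 375 + 185·2.000 = 745.00 ms.

745 ms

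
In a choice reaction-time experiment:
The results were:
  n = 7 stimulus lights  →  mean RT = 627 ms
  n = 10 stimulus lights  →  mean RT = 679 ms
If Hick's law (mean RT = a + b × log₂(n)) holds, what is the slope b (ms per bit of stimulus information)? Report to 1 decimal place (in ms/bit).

The slope on a log₂ axis is (679 − 627) / (3.3219 − 2.8074) = 101.055 ms/bit.

101.1 ms/bit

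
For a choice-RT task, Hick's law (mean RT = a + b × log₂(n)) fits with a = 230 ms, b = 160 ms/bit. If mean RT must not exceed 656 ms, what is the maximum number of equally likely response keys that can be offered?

6

Information budget: (656 − 230)/160 = 2.6625 bits, so n ≤ 2^2.6625 = 6.331 → at most 6.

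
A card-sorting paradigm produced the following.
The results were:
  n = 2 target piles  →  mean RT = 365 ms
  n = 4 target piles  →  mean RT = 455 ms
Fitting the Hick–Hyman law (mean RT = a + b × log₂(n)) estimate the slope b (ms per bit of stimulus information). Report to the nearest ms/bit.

b = (RT₂ − RT₁)/(log₂ n₂ − log₂ n₁) = (455 − 365)/(2 − 1) = 90 ms/bit.

90 ms/bit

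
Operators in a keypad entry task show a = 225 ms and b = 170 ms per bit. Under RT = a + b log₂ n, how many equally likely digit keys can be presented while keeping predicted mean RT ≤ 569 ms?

170·log₂ n ≤ 569 − 225 = 344, giving log₂ n ≤ 2.0235 and n ≤ 4.066. The largest whole number is 4.

4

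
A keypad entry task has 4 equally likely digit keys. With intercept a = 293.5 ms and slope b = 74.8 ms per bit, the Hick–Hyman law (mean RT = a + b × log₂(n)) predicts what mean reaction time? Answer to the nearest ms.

443 ms

log₂(4) = 2 bits, so RT = 293.5 + 74.8 × 2 ≈ 443.100 ms.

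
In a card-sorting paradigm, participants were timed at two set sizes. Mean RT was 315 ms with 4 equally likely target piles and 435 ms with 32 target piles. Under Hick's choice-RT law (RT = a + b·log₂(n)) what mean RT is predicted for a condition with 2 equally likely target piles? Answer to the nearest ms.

RT is linear in log₂ n, so two points fix the line:
  b = (435 − 315) / (log₂ 32 − log₂ 4) = 120 / (5 − 2) = 40 ms/bit
  a = 315 − 40 × 2 = 235 ms
Then RT(2) = 235 + 40 × log₂ 2 = 235 + 40 × 1 ≈ 275.000 ms.

275 ms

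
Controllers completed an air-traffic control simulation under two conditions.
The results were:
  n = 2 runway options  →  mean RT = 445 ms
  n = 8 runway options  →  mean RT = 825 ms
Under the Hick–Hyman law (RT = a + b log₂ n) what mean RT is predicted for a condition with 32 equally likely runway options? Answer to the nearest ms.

With log₂ n on the abscissa the relation is linear; from the two conditions:
  b = (825 − 445) / (log₂ 8 − log₂ 2) = 380 / (3 − 1) = 190 ms/bit
  a = 445 − 190 × 1 = 255 ms
Then RT(32) = 255 + 190 × log₂ 32 = 255 + 190 × 5 ≈ 1205.000 ms.

1205 ms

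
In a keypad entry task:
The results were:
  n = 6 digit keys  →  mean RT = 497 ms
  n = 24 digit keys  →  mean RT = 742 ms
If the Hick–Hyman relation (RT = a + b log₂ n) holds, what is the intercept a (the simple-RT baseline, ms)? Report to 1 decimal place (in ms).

Slope: b = (742 − 497) / (log₂ 24 − log₂ 6) = 245/2.0000 = 122.500 ms/bit.
a = RT₁ − b·log₂ n₁ = 497 − 122.500 × 2.5850 = 180.342 ms.

180.3 ms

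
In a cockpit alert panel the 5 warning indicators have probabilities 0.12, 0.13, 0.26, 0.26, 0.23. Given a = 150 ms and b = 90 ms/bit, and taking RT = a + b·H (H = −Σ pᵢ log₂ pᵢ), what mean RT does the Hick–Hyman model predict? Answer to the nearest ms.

H = 0.12·log₂(1/0.12) + 0.13·log₂(1/0.13) + 0.26·log₂(1/0.26) + 0.26·log₂(1/0.26) + 0.23·log₂(1/0.23) = 2.2480 bits.
RT = 150 + 90 × 2.2480 = 352.32 ms.

352 ms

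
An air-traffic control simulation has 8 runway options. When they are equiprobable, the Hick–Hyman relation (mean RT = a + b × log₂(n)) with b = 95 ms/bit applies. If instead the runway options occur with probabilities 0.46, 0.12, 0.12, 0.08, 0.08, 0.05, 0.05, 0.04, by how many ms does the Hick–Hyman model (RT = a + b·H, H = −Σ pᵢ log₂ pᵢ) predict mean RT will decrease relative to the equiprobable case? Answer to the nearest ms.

52 ms

The RT saving is b·ΔH. Equiprobable H₀ = log₂(8) = 3.0000 bits; with the given probabilities H = 2.4504 bits.
b·(H₀ − H) = 95 × (3.0000 − 2.4504) = 52.21 ms.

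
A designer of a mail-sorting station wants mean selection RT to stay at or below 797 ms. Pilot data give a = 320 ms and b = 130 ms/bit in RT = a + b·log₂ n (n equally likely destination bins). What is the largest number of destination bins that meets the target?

130·log₂ n ≤ 797 − 320 = 477, giving log₂ n ≤ 3.6692 and n ≤ 12.722. The largest whole number is 12.

12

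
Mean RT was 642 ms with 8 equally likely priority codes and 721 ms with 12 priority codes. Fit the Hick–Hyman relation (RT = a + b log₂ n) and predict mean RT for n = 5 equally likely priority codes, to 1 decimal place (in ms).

RT is linear in log₂ n, so two points fix the line:
  b = (721 − 642) / (log₂ 12 − log₂ 8) = 79 / (3.5850 − 3) = 135.051 ms/bit
  a = 642 − 135.051 × 3 = 236.846 ms
Then RT(5) = 236.846 + 135.051 × log₂ 5 = 236.846 + 135.051 × 2.3219 ≈ 550.425 ms.

550.4 ms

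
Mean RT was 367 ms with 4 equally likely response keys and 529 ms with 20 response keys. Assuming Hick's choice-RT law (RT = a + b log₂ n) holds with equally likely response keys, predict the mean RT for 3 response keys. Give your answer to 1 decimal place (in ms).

338.0 ms

Solve the two-equation system in a and b:
  b = (529 − 367) / (log₂ 20 − log₂ 4) = 162 / (4.3219 − 2) = 69.770 ms/bit
  a = 367 − 69.770 × 2 = 227.461 ms
Then RT(3) = 227.461 + 69.770 × log₂ 3 = 227.461 + 69.770 × 1.5850 ≈ 338.043 ms.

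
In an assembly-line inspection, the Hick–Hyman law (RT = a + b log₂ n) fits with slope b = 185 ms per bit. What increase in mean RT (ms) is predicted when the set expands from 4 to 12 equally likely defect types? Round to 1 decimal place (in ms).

293.2 ms

Only the slope matters, since a is common to both: ΔRT = b·log₂(n₂/n₁).
log₂(12) − log₂(4) = 3.5850 − 2 = 1.5850.
ΔRT = 185 × 1.5850 = 293.218 ms.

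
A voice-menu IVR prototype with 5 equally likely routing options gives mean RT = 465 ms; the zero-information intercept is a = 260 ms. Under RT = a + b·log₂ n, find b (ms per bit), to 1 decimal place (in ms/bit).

5 alternatives carry log₂ 5 = 2.3219 bits; the choice cost is 465 − 260 = 205 ms, so b = 205/2.3219 = 88.289 ms/bit.

88.3 ms/bit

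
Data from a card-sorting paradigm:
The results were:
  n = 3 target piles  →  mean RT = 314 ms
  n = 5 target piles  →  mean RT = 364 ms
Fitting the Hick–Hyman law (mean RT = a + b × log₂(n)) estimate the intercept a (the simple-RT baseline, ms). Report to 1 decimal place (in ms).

The slope on a log₂ axis is (364 − 314) / (2.3219 − 1.5850) = 67.846 ms/bit.
a = RT₁ − b·log₂ n₁ = 314 − 67.846 × 1.5850 = 206.467 ms.

206.5 ms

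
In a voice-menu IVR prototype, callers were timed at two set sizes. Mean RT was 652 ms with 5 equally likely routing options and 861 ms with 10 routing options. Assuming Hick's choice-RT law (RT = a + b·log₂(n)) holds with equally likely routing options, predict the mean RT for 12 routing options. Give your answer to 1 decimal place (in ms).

Fit slope and intercept:
  b = (861 − 652) / (log₂ 10 − log₂ 5) = 209 / (3.3219 − 2.3219) = 209.000 ms/bit
  a = 652 − 209.000 × 2.3219 = 166.717 ms
Then RT(12) = 166.717 + 209.000 × log₂ 12 = 166.717 + 209.000 × 3.5850 ≈ 915.974 ms.

916.0 ms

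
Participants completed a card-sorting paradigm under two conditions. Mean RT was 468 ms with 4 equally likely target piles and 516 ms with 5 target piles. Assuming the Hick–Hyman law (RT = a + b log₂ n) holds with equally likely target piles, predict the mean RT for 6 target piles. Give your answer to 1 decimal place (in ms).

555.2 ms

Fit slope and intercept:
  b = (516 − 468) / (log₂ 5 − log₂ 4) = 48 / (2.3219 − 2) = 149.102 ms/bit
  a = 468 − 149.102 × 2 = 169.797 ms
Then RT(6) = 169.797 + 149.102 × log₂ 6 = 169.797 + 149.102 × 2.5850 ≈ 555.219 ms.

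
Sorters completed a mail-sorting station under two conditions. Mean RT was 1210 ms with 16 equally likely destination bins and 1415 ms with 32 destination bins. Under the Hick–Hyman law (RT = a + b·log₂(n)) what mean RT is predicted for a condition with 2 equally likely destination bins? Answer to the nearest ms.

Solve the two-equation system in a and b:
  b = (1415 − 1210) / (log₂ 32 − log₂ 16) = 205 / (5 − 4) = 205 ms/bit
  a = 1210 − 205 × 4 = 390 ms
Then RT(2) = 390 + 205 × log₂ 2 = 390 + 205 × 1 ≈ 595.000 ms.

595 ms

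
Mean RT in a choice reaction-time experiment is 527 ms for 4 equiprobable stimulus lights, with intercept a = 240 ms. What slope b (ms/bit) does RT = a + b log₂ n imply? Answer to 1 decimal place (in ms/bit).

143.5 ms/bit

4 alternatives carry log₂ 4 = 2 bits; the choice cost is 527 − 240 = 287 ms, so b = 287/2 = 143.500 ms/bit.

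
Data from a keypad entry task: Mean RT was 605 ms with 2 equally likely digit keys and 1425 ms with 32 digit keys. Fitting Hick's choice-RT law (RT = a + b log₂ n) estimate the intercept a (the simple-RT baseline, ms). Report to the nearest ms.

Slope: b = (1425 − 605) / (log₂ 32 − log₂ 2) = 820/4.0000 = 205 ms/bit.
a = RT₁ − b·log₂ n₁ = 605 − 205 × 1 = 400.000 ms.

400 ms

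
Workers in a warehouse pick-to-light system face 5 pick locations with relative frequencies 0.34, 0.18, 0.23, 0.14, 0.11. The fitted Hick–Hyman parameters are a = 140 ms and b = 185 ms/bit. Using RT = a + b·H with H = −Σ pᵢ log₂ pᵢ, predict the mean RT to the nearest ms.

Entropy contributions −pᵢ log₂ pᵢ: 0.5292, 0.4453, 0.4877, 0.3971, 0.3503; sum H = 2.2095 bits.
RT = a + bH = 140 + 185·2.2095 = 548.77 ms.

549 ms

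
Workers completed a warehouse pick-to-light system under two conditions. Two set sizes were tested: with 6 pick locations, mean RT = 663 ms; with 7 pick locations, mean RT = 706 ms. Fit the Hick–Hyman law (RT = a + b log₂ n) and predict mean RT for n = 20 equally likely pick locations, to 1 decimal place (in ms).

Solve the two-equation system in a and b:
  b = (706 − 663) / (log₂ 7 − log₂ 6) = 43 / (2.8074 − 2.5850) = 193.352 ms/bit
  a = 663 − 193.352 × 2.5850 = 163.193 ms
Then RT(20) = 163.193 + 193.352 × log₂ 20 = 163.193 + 193.352 × 4.3219 ≈ 998.846 ms.

998.8 ms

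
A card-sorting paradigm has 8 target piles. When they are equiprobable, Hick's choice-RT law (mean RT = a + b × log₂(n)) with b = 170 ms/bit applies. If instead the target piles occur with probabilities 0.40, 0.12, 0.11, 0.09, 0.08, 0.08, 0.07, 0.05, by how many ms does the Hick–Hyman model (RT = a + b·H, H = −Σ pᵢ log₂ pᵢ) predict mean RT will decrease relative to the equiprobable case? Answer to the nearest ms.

The RT saving is b·ΔH. Equiprobable H₀ = log₂(8) = 3.0000 bits; with the given probabilities H = 2.6264 bits.
b·(H₀ − H) = 170 × (3.0000 − 2.6264) = 63.50 ms.

64 ms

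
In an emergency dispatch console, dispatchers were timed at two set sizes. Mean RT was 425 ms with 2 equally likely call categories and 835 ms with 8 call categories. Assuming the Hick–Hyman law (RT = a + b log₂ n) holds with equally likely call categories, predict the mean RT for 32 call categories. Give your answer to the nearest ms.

1245 ms

Fit slope and intercept:
  b = (835 − 425) / (log₂ 8 − log₂ 2) = 410 / (3 − 1) = 205 ms/bit
  a = 425 − 205 × 1 = 220 ms
Then RT(32) = 220 + 205 × log₂ 32 = 220 + 205 × 5 ≈ 1245.000 ms.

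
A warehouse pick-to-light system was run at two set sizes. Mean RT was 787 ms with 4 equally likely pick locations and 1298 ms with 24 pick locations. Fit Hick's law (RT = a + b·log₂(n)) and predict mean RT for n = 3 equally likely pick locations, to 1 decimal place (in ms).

Solve the two-equation system in a and b:
  b = (1298 − 787) / (log₂ 24 − log₂ 4) = 511 / (4.5850 − 2) = 197.682 ms/bit
  a = 787 − 197.682 × 2 = 391.636 ms
Then RT(3) = 391.636 + 197.682 × log₂ 3 = 391.636 + 197.682 × 1.5850 ≈ 704.955 ms.

705.0 ms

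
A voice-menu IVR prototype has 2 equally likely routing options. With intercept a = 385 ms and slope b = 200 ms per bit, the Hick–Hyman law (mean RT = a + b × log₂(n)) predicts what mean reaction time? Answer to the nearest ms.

585 ms

log₂(2) = 1 bits, so RT = 385 + 200 × 1 ≈ 585.000 ms.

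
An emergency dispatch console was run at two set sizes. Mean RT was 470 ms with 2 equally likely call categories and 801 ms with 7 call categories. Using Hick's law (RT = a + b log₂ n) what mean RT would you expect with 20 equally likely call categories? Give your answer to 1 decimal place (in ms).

With log₂ n on the abscissa the relation is linear; from the two conditions:
  b = (801 − 470) / (log₂ 7 − log₂ 2) = 331 / (2.8074 − 1) = 183.141 ms/bit
  a = 470 − 183.141 × 1 = 286.859 ms
Then RT(20) = 286.859 + 183.141 × log₂ 20 = 286.859 + 183.141 × 4.3219 ≈ 1078.380 ms.

1078.4 ms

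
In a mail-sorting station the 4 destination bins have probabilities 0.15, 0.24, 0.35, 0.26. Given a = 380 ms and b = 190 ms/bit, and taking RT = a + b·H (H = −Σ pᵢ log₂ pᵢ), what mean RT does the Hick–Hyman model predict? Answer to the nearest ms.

H = 0.15·log₂(1/0.15) + 0.24·log₂(1/0.24) + 0.35·log₂(1/0.35) + 0.26·log₂(1/0.26) = 1.9401 bits.
RT = 380 + 190 × 1.9401 = 748.61 ms.

749 ms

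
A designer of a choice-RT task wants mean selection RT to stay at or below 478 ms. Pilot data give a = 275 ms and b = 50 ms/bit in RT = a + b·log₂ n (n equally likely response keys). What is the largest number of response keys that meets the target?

Information budget: (478 − 275)/50 = 4.0600 bits, so n ≤ 2^4.0600 = 16.679 → at most 16.

16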